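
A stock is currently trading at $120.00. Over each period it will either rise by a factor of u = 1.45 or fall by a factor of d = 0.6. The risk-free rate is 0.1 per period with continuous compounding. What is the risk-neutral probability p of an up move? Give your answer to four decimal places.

p = 0.5943

Risk-neutral probability p = (e^0.1 − 0.6)/(1.45 − 0.6) = 0.5052/0.8500 = 0.5943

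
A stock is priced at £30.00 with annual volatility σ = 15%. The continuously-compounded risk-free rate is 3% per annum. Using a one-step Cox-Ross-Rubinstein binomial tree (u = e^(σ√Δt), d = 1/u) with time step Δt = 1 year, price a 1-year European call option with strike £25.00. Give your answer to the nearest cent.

CRR parameters: u = e^(σ√Δt) = e^(0.15·√1) = 1.1618, d = 1/u = 0.8607
Per-period rate: rΔt = 0.03·1 = 0.03, so R = e^0.03 = 1.0305
Risk-neutral probability p = (e^0.03 − 0.8607)/(1.1618 − 0.8607) = 0.1697/0.3011 = 0.5637
Terminal stock prices: S_u = 34.86, S_d = 25.82
Terminal payoffs (S − K): max(9.855, 0) = 9.855, max(0.8212, 0) = 0.8212
Node 0 (S = 30): V_0 = e^(−0.03)·[0.5637·9.8550 + 0.4363·0.8212] = 5.7389

£5.74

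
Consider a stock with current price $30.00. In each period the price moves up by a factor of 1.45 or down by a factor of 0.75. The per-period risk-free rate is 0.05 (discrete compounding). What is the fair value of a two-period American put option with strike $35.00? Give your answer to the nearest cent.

Risk-neutral probability p = (1 + 0.05 − 0.75)/(1.45 − 0.75) = 0.3000/0.7000 = 0.4286
Terminal stock prices: S_uu = 63.08, S_ud = 32.62, S_dd = 16.88
Terminal payoffs (K − S): max(-28.08, 0) = 0, max(2.375, 0) = 2.375, max(18.12, 0) = 18.12
Node u (S = 43.5): continuation = 1/1.05·[0.4286·0.0000 + 0.5714·2.3750] = 1.2925; exercise value = 0.0000 ≤ continuation, so V_u = 1.2925
Node d (S = 22.5): continuation = 1/1.05·[0.4286·2.3750 + 0.5714·18.1250] = 10.8333; exercise value = 12.5000 > continuation, so V_d = 12.5000 (exercise)
Node 0 (S = 30): continuation = 1/1.05·[0.4286·1.2925 + 0.5714·12.5000] = 7.3303; exercise value = 5.0000 ≤ continuation, so V_0 = 7.3303

$7.33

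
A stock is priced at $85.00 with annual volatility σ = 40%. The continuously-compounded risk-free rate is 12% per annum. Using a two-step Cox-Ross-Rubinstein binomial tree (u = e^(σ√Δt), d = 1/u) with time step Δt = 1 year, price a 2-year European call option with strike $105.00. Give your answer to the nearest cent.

CRR parameters: u = e^(σ√Δt) = e^(0.4·√1) = 1.4918, d = 1/u = 0.6703
Per-period rate: rΔt = 0.12·1 = 0.12, so R = e^0.12 = 1.1275
Risk-neutral probability p = (e^0.12 − 0.6703)/(1.4918 − 0.6703) = 0.4572/0.8215 = 0.5565
Terminal stock prices: S_uu = 189.2, S_ud = 85, S_dd = 38.19
Terminal payoffs (S − K): max(84.17, 0) = 84.17, max(-20, 0) = 0, max(-66.81, 0) = 0
Node u (S = 126.8): V_u = e^(−0.12)·[0.5565·84.1710 + 0.4435·0.0000] = 41.5452
Node d (S = 56.98): V_d = e^(−0.12)·[0.5565·0.0000 + 0.4435·0.0000] = 0.0000
Node 0 (S = 85): V_0 = e^(−0.12)·[0.5565·41.5452 + 0.4435·0.0000] = 20.5060

$20.51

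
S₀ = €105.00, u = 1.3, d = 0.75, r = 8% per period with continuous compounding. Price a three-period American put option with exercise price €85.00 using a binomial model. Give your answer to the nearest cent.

Risk-neutral probability p = (e^0.08 − 0.75)/(1.3 − 0.75) = 0.3333/0.5500 = 0.6060
Terminal stock prices: S_uuu = 230.7, S_uud = 133.1, S_udd = 76.78, S_ddd = 44.3
Terminal payoffs (K − S): max(-145.7, 0) = 0, max(-48.09, 0) = 0, max(8.219, 0) = 8.219, max(40.7, 0) = 40.7
Node uu (S = 177.5): continuation = e^(−0.08)·[0.6060·0.0000 + 0.3940·0.0000] = 0.0000; exercise value = 0.0000 ≤ continuation, so V_uu = 0.0000
Node ud (S = 102.4): continuation = e^(−0.08)·[0.6060·0.0000 + 0.3940·8.2188] = 2.9894; exercise value = 0.0000 ≤ continuation, so V_ud = 2.9894
Node dd (S = 59.06): continuation = e^(−0.08)·[0.6060·8.2188 + 0.3940·40.7031] = 19.4024; exercise value = 25.9375 > continuation, so V_dd = 25.9375 (exercise)
Node u (S = 136.5): continuation = e^(−0.08)·[0.6060·0.0000 + 0.3940·2.9894] = 1.0873; exercise value = 0.0000 ≤ continuation, so V_u = 1.0873
Node d (S = 78.75): continuation = e^(−0.08)·[0.6060·2.9894 + 0.3940·25.9375] = 11.1065; exercise value = 6.2500 ≤ continuation, so V_d = 11.1065
Node 0 (S = 105): continuation = e^(−0.08)·[0.6060·1.0873 + 0.3940·11.1065] = 4.6480; exercise value = 0.0000 ≤ continuation, so V_0 = 4.6480

€4.65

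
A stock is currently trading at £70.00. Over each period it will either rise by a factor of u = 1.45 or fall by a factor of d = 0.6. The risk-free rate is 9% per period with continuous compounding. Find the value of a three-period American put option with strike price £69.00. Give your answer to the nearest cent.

£12.85

Risk-neutral probability p = (e^0.09 − 0.6)/(1.45 − 0.6) = 0.4942/0.8500 = 0.5814
Terminal stock prices: S_uuu = 213.4, S_uud = 88.31, S_udd = 36.54, S_ddd = 15.12
Terminal payoffs (K − S): max(-144.4, 0) = 0, max(-19.31, 0) = 0, max(32.46, 0) = 32.46, max(53.88, 0) = 53.88
Node uu (S = 147.2): continuation = e^(−0.09)·[0.5814·0.0000 + 0.4186·0.0000] = 0.0000; exercise value = 0.0000 ≤ continuation, so V_uu = 0.0000
Node ud (S = 60.9): continuation = e^(−0.09)·[0.5814·0.0000 + 0.4186·32.4600] = 12.4188; exercise value = 8.1000 ≤ continuation, so V_ud = 12.4188
Node dd (S = 25.2): continuation = e^(−0.09)·[0.5814·32.4600 + 0.4186·53.8800] = 37.8613; exercise value = 43.8000 > continuation, so V_dd = 43.8000 (exercise)
Node u (S = 101.5): continuation = e^(−0.09)·[0.5814·0.0000 + 0.4186·12.4188] = 4.7513; exercise value = 0.0000 ≤ continuation, so V_u = 4.7513
Node d (S = 42): continuation = e^(−0.09)·[0.5814·12.4188 + 0.4186·43.8000] = 23.3560; exercise value = 27.0000 > continuation, so V_d = 27.0000 (exercise)
Node 0 (S = 70): continuation = e^(−0.09)·[0.5814·4.7513 + 0.4186·27.0000] = 12.8545; exercise value = 0.0000 ≤ continuation, so V_0 = 12.8545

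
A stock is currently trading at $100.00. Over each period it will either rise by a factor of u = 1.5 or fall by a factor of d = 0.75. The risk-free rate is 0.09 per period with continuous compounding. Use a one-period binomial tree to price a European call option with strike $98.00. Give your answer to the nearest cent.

Risk-neutral probability p = (e^0.09 − 0.75)/(1.5 − 0.75) = 0.3442/0.7500 = 0.4589
Terminal stock prices: S_u = 150, S_d = 75
Terminal payoffs (S − K): max(52, 0) = 52, max(-23, 0) = 0
Node 0 (S = 100): V_0 = e^(−0.09)·[0.4589·52.0000 + 0.5411·0.0000] = 21.8089

$21.81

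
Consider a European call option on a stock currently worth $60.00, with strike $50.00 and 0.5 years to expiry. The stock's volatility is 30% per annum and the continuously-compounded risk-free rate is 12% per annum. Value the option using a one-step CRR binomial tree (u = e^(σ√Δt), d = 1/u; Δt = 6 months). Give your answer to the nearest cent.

$13.48

CRR parameters: u = e^(σ√Δt) = e^(0.3·√0.5) = 1.2363, d = 1/u = 0.8089
Per-period rate: rΔt = 0.12·0.5 = 0.06, so R = e^0.06 = 1.0618
Risk-neutral probability p = (e^0.06 − 0.8089)/(1.2363 − 0.8089) = 0.2530/0.4275 = 0.5918
Terminal stock prices: S_u = 74.18, S_d = 48.53
Terminal payoffs (S − K): max(24.18, 0) = 24.18, max(-1.469, 0) = 0
Node 0 (S = 60): V_0 = e^(−0.06)·[0.5918·24.1787 + 0.4082·0.0000] = 13.4763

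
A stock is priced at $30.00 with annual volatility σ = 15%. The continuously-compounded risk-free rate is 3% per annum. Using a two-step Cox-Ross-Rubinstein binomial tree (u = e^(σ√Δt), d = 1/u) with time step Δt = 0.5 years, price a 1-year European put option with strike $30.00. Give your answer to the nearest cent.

CRR parameters: u = e^(σ√Δt) = e^(0.15·√0.5) = 1.1119, d = 1/u = 0.8994
Per-period rate: rΔt = 0.03·0.5 = 0.015, so R = e^0.015 = 1.0151
Risk-neutral probability p = (e^0.015 − 0.8994)/(1.1119 − 0.8994) = 0.1157/0.2125 = 0.5446
Terminal stock prices: S_uu = 37.09, S_ud = 30, S_dd = 24.27
Terminal payoffs (K − S): max(-7.089, 0) = 0, max(0, 0) = 0, max(5.734, 0) = 5.734
Node u (S = 33.36): V_u = e^(−0.015)·[0.5446·0.0000 + 0.4554·0.0000] = 0.0000
Node d (S = 26.98): V_d = e^(−0.015)·[0.5446·0.0000 + 0.4554·5.7343] = 2.5724
Node 0 (S = 30): V_0 = e^(−0.015)·[0.5446·0.0000 + 0.4554·2.5724] = 1.1540

$1.15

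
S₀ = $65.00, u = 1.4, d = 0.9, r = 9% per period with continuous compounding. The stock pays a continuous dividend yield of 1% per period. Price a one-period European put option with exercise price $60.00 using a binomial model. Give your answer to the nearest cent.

$0.87

Per-period risk-free factor R = e^0.09 = 1.0942; dividend-adjusted growth = e^(0.09−0.01) = 1.0833.
Risk-neutral probability p = (1.0833 − 0.9)/(1.4 − 0.9) = 0.1833/0.5000 = 0.3666
Terminal stock prices: S_u = 91, S_d = 58.5
Terminal payoffs (K − S): max(-31, 0) = 0, max(1.5, 0) = 1.5
Node 0 (S = 65): V_0 = e^(−0.09)·[0.3666·0.0000 + 0.6334·1.5000] = 0.8684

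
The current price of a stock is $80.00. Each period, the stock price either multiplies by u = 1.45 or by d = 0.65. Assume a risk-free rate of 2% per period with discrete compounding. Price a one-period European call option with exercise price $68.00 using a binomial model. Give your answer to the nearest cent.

$21.76

Risk-neutral probability p = (1 + 0.02 − 0.65)/(1.45 − 0.65) = 0.3700/0.8000 = 0.4625
Terminal stock prices: S_u = 116, S_d = 52
Terminal payoffs (S − K): max(48, 0) = 48, max(-16, 0) = 0
Node 0 (S = 80): V_0 = 1/1.02·[0.4625·48.0000 + 0.5375·0.0000] = 21.7647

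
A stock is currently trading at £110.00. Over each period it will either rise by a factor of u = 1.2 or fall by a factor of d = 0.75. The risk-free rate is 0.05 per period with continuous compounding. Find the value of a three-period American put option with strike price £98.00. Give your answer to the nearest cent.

£6.56

Risk-neutral probability p = (e^0.05 − 0.75)/(1.2 − 0.75) = 0.3013/0.4500 = 0.6695
Terminal stock prices: S_uuu = 190.1, S_uud = 118.8, S_udd = 74.25, S_ddd = 46.41
Terminal payoffs (K − S): max(-92.08, 0) = 0, max(-20.8, 0) = 0, max(23.75, 0) = 23.75, max(51.59, 0) = 51.59
Node uu (S = 158.4): continuation = e^(−0.05)·[0.6695·0.0000 + 0.3305·0.0000] = 0.0000; exercise value = 0.0000 ≤ continuation, so V_uu = 0.0000
Node ud (S = 99): continuation = e^(−0.05)·[0.6695·0.0000 + 0.3305·23.7500] = 7.4668; exercise value = 0.0000 ≤ continuation, so V_ud = 7.4668
Node dd (S = 61.88): continuation = e^(−0.05)·[0.6695·23.7500 + 0.3305·51.5938] = 31.3455; exercise value = 36.1250 > continuation, so V_dd = 36.1250 (exercise)
Node u (S = 132): continuation = e^(−0.05)·[0.6695·0.0000 + 0.3305·7.4668] = 2.3475; exercise value = 0.0000 ≤ continuation, so V_u = 2.3475
Node d (S = 82.5): continuation = e^(−0.05)·[0.6695·7.4668 + 0.3305·36.1250] = 16.1124; exercise value = 15.5000 ≤ continuation, so V_d = 16.1124
Node 0 (S = 110): continuation = e^(−0.05)·[0.6695·2.3475 + 0.3305·16.1124] = 6.5605; exercise value = 0.0000 ≤ continuation, so V_0 = 6.5605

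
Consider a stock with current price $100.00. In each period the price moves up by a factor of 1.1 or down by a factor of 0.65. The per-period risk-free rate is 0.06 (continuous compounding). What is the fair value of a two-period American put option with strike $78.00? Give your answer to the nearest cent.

Risk-neutral probability p = (e^0.06 − 0.65)/(1.1 − 0.65) = 0.4118/0.4500 = 0.9152
Terminal stock prices: S_uu = 121, S_ud = 71.5, S_dd = 42.25
Terminal payoffs (K − S): max(-43, 0) = 0, max(6.5, 0) = 6.5, max(35.75, 0) = 35.75
Node u (S = 110): continuation = e^(−0.06)·[0.9152·0.0000 + 0.0848·6.5000] = 0.5191; exercise value = 0.0000 ≤ continuation, so V_u = 0.5191
Node d (S = 65): continuation = e^(−0.06)·[0.9152·6.5000 + 0.0848·35.7500] = 8.4576; exercise value = 13.0000 > continuation, so V_d = 13.0000 (exercise)
Node 0 (S = 100): continuation = e^(−0.06)·[0.9152·0.5191 + 0.0848·13.0000] = 1.4857; exercise value = 0.0000 ≤ continuation, so V_0 = 1.4857

$1.49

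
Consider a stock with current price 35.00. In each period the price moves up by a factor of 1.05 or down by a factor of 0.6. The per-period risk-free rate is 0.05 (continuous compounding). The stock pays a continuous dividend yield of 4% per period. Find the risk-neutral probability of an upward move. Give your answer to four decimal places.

Per-period risk-free factor R = e^0.05 = 1.0513; dividend-adjusted growth = e^(0.05−0.04) = 1.0101.
Risk-neutral probability p = (1.0101 − 0.6)/(1.05 − 0.6) = 0.4101/0.4500 = 0.9112

p = 0.9112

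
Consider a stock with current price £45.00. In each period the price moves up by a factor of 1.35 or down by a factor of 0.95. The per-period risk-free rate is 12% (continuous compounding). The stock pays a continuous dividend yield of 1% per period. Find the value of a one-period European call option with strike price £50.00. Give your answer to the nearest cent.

£3.96

Per-period risk-free factor R = e^0.12 = 1.1275; dividend-adjusted growth = e^(0.12−0.01) = 1.1163.
Risk-neutral probability p = (1.1163 − 0.95)/(1.35 − 0.95) = 0.1663/0.4000 = 0.4157
Terminal stock prices: S_u = 60.75, S_d = 42.75
Terminal payoffs (S − K): max(10.75, 0) = 10.75, max(-7.25, 0) = 0
Node 0 (S = 45): V_0 = e^(−0.12)·[0.4157·10.7500 + 0.5843·0.0000] = 3.9634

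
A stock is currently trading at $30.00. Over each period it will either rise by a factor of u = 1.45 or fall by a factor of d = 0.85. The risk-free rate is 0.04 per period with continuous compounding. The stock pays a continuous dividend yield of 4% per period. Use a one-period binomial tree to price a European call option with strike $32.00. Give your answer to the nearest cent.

$2.76

Per-period risk-free factor R = e^0.04 = 1.0408; dividend-adjusted growth = e^(0.04−0.04) = 1.0000.
Risk-neutral probability p = (1.0000 − 0.85)/(1.45 − 0.85) = 0.1500/0.6000 = 0.2500
Terminal stock prices: S_u = 43.5, S_d = 25.5
Terminal payoffs (S − K): max(11.5, 0) = 11.5, max(-6.5, 0) = 0
Node 0 (S = 30): V_0 = e^(−0.04)·[0.2500·11.5000 + 0.7500·0.0000] = 2.7623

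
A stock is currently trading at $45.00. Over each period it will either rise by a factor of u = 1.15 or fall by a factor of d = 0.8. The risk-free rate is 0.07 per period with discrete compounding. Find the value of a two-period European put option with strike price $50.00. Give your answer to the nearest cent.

Risk-neutral probability p = (1 + 0.07 − 0.8)/(1.15 − 0.8) = 0.2700/0.3500 = 0.7714
Terminal stock prices: S_uu = 59.51, S_ud = 41.4, S_dd = 28.8
Terminal payoffs (K − S): max(-9.512, 0) = 0, max(8.6, 0) = 8.6, max(21.2, 0) = 21.2
Node u (S = 51.75): V_u = 1/1.07·[0.7714·0.0000 + 0.2286·8.6000] = 1.8371
Node d (S = 36): V_d = 1/1.07·[0.7714·8.6000 + 0.2286·21.2000] = 10.7290
Node 0 (S = 45): V_0 = 1/1.07·[0.7714·1.8371 + 0.2286·10.7290] = 3.6164

$3.62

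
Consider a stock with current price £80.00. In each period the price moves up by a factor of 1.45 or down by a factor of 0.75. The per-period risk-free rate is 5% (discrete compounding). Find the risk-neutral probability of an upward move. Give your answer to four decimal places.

Risk-neutral probability p = (1 + 0.05 − 0.75)/(1.45 − 0.75) = 0.3000/0.7000 = 0.4286

p = 0.4286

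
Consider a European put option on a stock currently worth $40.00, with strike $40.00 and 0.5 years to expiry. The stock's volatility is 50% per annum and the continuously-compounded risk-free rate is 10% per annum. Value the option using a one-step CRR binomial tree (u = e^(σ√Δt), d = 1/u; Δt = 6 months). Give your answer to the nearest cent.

$5.85

CRR parameters: u = e^(σ√Δt) = e^(0.5·√0.5) = 1.4241, d = 1/u = 0.7022
Per-period rate: rΔt = 0.1·0.5 = 0.05, so R = e^0.05 = 1.0513
Risk-neutral probability p = (e^0.05 − 0.7022)/(1.4241 − 0.7022) = 0.3491/0.7219 = 0.4835
Terminal stock prices: S_u = 56.96, S_d = 28.09
Terminal payoffs (K − S): max(-16.96, 0) = 0, max(11.91, 0) = 11.91
Node 0 (S = 40): V_0 = e^(−0.05)·[0.4835·0.0000 + 0.5165·11.9125] = 5.8523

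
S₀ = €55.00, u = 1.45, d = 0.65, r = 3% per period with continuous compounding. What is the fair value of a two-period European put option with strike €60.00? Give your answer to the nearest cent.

Risk-neutral probability p = (e^0.03 − 0.65)/(1.45 − 0.65) = 0.3805/0.8000 = 0.4756
Terminal stock prices: S_uu = 115.6, S_ud = 51.84, S_dd = 23.24
Terminal payoffs (K − S): max(-55.64, 0) = 0, max(8.163, 0) = 8.163, max(36.76, 0) = 36.76
Node u (S = 79.75): V_u = e^(−0.03)·[0.4756·0.0000 + 0.5244·8.1625] = 4.1542
Node d (S = 35.75): V_d = e^(−0.03)·[0.4756·8.1625 + 0.5244·36.7625] = 22.4767
Node 0 (S = 55): V_0 = e^(−0.03)·[0.4756·4.1542 + 0.5244·22.4767] = 13.3563

€13.36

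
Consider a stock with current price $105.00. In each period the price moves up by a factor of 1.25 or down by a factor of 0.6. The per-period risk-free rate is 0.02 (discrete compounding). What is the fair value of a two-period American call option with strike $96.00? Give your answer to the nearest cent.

Risk-neutral probability p = (1 + 0.02 − 0.6)/(1.25 − 0.6) = 0.4200/0.6500 = 0.6462
Terminal stock prices: S_uu = 164.1, S_ud = 78.75, S_dd = 37.8
Terminal payoffs (S − K): max(68.06, 0) = 68.06, max(-17.25, 0) = 0, max(-58.2, 0) = 0
Node u (S = 131.2): continuation = 1/1.02·[0.6462·68.0625 + 0.3538·0.0000] = 43.1165; exercise value = 35.2500 ≤ continuation, so V_u = 43.1165
Node d (S = 63): continuation = 1/1.02·[0.6462·0.0000 + 0.3538·0.0000] = 0.0000; exercise value = 0.0000 ≤ continuation, so V_d = 0.0000
Node 0 (S = 105): continuation = 1/1.02·[0.6462·43.1165 + 0.3538·0.0000] = 27.3136; exercise value = 9.0000 ≤ continuation, so V_0 = 27.3136

$27.31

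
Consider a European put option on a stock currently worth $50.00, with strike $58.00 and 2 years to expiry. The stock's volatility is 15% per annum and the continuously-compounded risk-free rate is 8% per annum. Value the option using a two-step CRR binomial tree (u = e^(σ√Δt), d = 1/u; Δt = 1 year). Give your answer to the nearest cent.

CRR parameters: u = e^(σ√Δt) = e^(0.15·√1) = 1.1618, d = 1/u = 0.8607
Per-period rate: rΔt = 0.08·1 = 0.08, so R = e^0.08 = 1.0833
Risk-neutral probability p = (e^0.08 − 0.8607)/(1.1618 − 0.8607) = 0.2226/0.3011 = 0.7392
Terminal stock prices: S_uu = 67.49, S_ud = 50, S_dd = 37.04
Terminal payoffs (K − S): max(-9.493, 0) = 0, max(8, 0) = 8, max(20.96, 0) = 20.96
Node u (S = 58.09): V_u = e^(−0.08)·[0.7392·0.0000 + 0.2608·8.0000] = 1.9263
Node d (S = 43.04): V_d = e^(−0.08)·[0.7392·8.0000 + 0.2608·20.9591] = 10.5053
Node 0 (S = 50): V_0 = e^(−0.08)·[0.7392·1.9263 + 0.2608·10.5053] = 3.8440

$3.84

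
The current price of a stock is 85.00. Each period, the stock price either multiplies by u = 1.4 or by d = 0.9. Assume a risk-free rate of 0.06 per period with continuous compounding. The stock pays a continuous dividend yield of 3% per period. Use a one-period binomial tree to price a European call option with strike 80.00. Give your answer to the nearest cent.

9.58

Per-period risk-free factor R = e^0.06 = 1.0618; dividend-adjusted growth = e^(0.06−0.03) = 1.0305.
Risk-neutral probability p = (1.0305 − 0.9)/(1.4 − 0.9) = 0.1305/0.5000 = 0.2609
Terminal stock prices: S_u = 119, S_d = 76.5
Terminal payoffs (S − K): max(39, 0) = 39, max(-3.5, 0) = 0
Node 0 (S = 85): V_0 = e^(−0.06)·[0.2609·39.0000 + 0.7391·0.0000] = 9.5829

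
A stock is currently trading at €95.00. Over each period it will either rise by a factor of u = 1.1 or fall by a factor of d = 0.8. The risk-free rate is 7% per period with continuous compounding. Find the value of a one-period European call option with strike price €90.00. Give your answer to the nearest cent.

Risk-neutral probability p = (e^0.07 − 0.8)/(1.1 − 0.8) = 0.2725/0.3000 = 0.9084
Terminal stock prices: S_u = 104.5, S_d = 76
Terminal payoffs (S − K): max(14.5, 0) = 14.5, max(-14, 0) = 0
Node 0 (S = 95): V_0 = e^(−0.07)·[0.9084·14.5000 + 0.0916·0.0000] = 12.2808

€12.28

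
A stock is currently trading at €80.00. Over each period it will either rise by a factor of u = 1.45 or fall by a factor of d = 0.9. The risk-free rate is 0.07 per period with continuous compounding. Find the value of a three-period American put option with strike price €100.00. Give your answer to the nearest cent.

Risk-neutral probability p = (e^0.07 − 0.9)/(1.45 − 0.9) = 0.1725/0.5500 = 0.3137
Terminal stock prices: S_uuu = 243.9, S_uud = 151.4, S_udd = 93.96, S_ddd = 58.32
Terminal payoffs (K − S): max(-143.9, 0) = 0, max(-51.38, 0) = 0, max(6.04, 0) = 6.04, max(41.68, 0) = 41.68
Node uu (S = 168.2): continuation = e^(−0.07)·[0.3137·0.0000 + 0.6863·0.0000] = 0.0000; exercise value = 0.0000 ≤ continuation, so V_uu = 0.0000
Node ud (S = 104.4): continuation = e^(−0.07)·[0.3137·0.0000 + 0.6863·6.0400] = 3.8653; exercise value = 0.0000 ≤ continuation, so V_ud = 3.8653
Node dd (S = 64.8): continuation = e^(−0.07)·[0.3137·6.0400 + 0.6863·41.6800] = 28.4394; exercise value = 35.2000 > continuation, so V_dd = 35.2000 (exercise)
Node u (S = 116): continuation = e^(−0.07)·[0.3137·0.0000 + 0.6863·3.8653] = 2.4736; exercise value = 0.0000 ≤ continuation, so V_u = 2.4736
Node d (S = 72): continuation = e^(−0.07)·[0.3137·3.8653 + 0.6863·35.2000] = 23.6565; exercise value = 28.0000 > continuation, so V_d = 28.0000 (exercise)
Node 0 (S = 80): continuation = e^(−0.07)·[0.3137·2.4736 + 0.6863·28.0000] = 18.6419; exercise value = 20.0000 > continuation, so V_0 = 20.0000 (exercise)

€20.00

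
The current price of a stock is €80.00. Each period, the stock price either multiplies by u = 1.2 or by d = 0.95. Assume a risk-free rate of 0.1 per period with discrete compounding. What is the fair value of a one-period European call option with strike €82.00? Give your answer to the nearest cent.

€7.64

Risk-neutral probability p = (1 + 0.1 − 0.95)/(1.2 − 0.95) = 0.1500/0.2500 = 0.6000
Terminal stock prices: S_u = 96, S_d = 76
Terminal payoffs (S − K): max(14, 0) = 14, max(-6, 0) = 0
Node 0 (S = 80): V_0 = 1/1.1·[0.6000·14.0000 + 0.4000·0.0000] = 7.6364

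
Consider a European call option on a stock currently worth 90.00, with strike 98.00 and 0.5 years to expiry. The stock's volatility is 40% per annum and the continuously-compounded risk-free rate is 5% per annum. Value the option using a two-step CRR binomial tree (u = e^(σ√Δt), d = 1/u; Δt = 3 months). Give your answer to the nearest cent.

8.20

CRR parameters: u = e^(σ√Δt) = e^(0.4·√0.25) = 1.2214, d = 1/u = 0.8187
Per-period rate: rΔt = 0.05·0.25 = 0.0125, so R = e^0.0125 = 1.0126
Risk-neutral probability p = (e^0.0125 − 0.8187)/(1.2214 − 0.8187) = 0.1938/0.4027 = 0.4814
Terminal stock prices: S_uu = 134.3, S_ud = 90, S_dd = 60.33
Terminal payoffs (S − K): max(36.26, 0) = 36.26, max(-8, 0) = 0, max(-37.67, 0) = 0
Node u (S = 109.9): V_u = e^(−0.0125)·[0.4814·36.2642 + 0.5186·0.0000] = 17.2409
Node d (S = 73.69): V_d = e^(−0.0125)·[0.4814·0.0000 + 0.5186·0.0000] = 0.0000
Node 0 (S = 90): V_0 = e^(−0.0125)·[0.4814·17.2409 + 0.5186·0.0000] = 8.1967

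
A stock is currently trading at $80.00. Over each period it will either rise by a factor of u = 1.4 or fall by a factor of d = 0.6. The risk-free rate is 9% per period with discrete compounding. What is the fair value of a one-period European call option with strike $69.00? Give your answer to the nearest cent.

$24.16

Risk-neutral probability p = (1 + 0.09 − 0.6)/(1.4 − 0.6) = 0.4900/0.8000 = 0.6125
Terminal stock prices: S_u = 112, S_d = 48
Terminal payoffs (S − K): max(43, 0) = 43, max(-21, 0) = 0
Node 0 (S = 80): V_0 = 1/1.09·[0.6125·43.0000 + 0.3875·0.0000] = 24.1628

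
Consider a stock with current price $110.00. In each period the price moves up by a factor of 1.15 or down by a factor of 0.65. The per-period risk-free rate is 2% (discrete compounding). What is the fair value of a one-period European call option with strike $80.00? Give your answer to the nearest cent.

$33.74

Risk-neutral probability p = (1 + 0.02 − 0.65)/(1.15 − 0.65) = 0.3700/0.5000 = 0.7400
Terminal stock prices: S_u = 126.5, S_d = 71.5
Terminal payoffs (S − K): max(46.5, 0) = 46.5, max(-8.5, 0) = 0
Node 0 (S = 110): V_0 = 1/1.02·[0.7400·46.5000 + 0.2600·0.0000] = 33.7353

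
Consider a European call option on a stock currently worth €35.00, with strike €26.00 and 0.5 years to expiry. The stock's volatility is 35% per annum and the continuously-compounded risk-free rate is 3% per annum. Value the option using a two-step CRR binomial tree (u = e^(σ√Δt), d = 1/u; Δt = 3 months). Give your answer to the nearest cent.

€9.75

CRR parameters: u = e^(σ√Δt) = e^(0.35·√0.25) = 1.1912, d = 1/u = 0.8395
Per-period rate: rΔt = 0.03·0.25 = 0.0075, so R = e^0.0075 = 1.0075
Risk-neutral probability p = (e^0.0075 − 0.8395)/(1.1912 − 0.8395) = 0.1681/0.3518 = 0.4778
Terminal stock prices: S_uu = 49.67, S_ud = 35, S_dd = 24.66
Terminal payoffs (S − K): max(23.67, 0) = 23.67, max(9, 0) = 9, max(-1.336, 0) = 0
Node u (S = 41.69): V_u = e^(−0.0075)·[0.4778·23.6674 + 0.5222·9.0000] = 15.8879
Node d (S = 29.38): V_d = e^(−0.0075)·[0.4778·9.0000 + 0.5222·0.0000] = 4.2677
Node 0 (S = 35): V_0 = e^(−0.0075)·[0.4778·15.8879 + 0.5222·4.2677] = 9.7460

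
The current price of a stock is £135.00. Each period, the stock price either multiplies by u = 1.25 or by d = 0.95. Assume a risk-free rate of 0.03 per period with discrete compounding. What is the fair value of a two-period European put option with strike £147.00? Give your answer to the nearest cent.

£12.76

Risk-neutral probability p = (1 + 0.03 − 0.95)/(1.25 − 0.95) = 0.0800/0.3000 = 0.2667
Terminal stock prices: S_uu = 210.9, S_ud = 160.3, S_dd = 121.8
Terminal payoffs (K − S): max(-63.94, 0) = 0, max(-13.31, 0) = 0, max(25.16, 0) = 25.16
Node u (S = 168.8): V_u = 1/1.03·[0.2667·0.0000 + 0.7333·0.0000] = 0.0000
Node d (S = 128.2): V_d = 1/1.03·[0.2667·0.0000 + 0.7333·25.1625] = 17.9150
Node 0 (S = 135): V_0 = 1/1.03·[0.2667·0.0000 + 0.7333·17.9150] = 12.7551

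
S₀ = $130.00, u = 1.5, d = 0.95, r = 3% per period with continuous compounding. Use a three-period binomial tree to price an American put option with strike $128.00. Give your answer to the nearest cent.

$9.41

Risk-neutral probability p = (e^0.03 − 0.95)/(1.5 − 0.95) = 0.0805/0.5500 = 0.1463
Terminal stock prices: S_uuu = 438.8, S_uud = 277.9, S_udd = 176, S_ddd = 111.5
Terminal payoffs (K − S): max(-310.8, 0) = 0, max(-149.9, 0) = 0, max(-47.99, 0) = 0, max(16.54, 0) = 16.54
Node uu (S = 292.5): continuation = e^(−0.03)·[0.1463·0.0000 + 0.8537·0.0000] = 0.0000; exercise value = 0.0000 ≤ continuation, so V_uu = 0.0000
Node ud (S = 185.2): continuation = e^(−0.03)·[0.1463·0.0000 + 0.8537·0.0000] = 0.0000; exercise value = 0.0000 ≤ continuation, so V_ud = 0.0000
Node dd (S = 117.3): continuation = e^(−0.03)·[0.1463·0.0000 + 0.8537·16.5413] = 13.7042; exercise value = 10.6750 ≤ continuation, so V_dd = 13.7042
Node u (S = 195): continuation = e^(−0.03)·[0.1463·0.0000 + 0.8537·0.0000] = 0.0000; exercise value = 0.0000 ≤ continuation, so V_u = 0.0000
Node d (S = 123.5): continuation = e^(−0.03)·[0.1463·0.0000 + 0.8537·13.7042] = 11.3538; exercise value = 4.5000 ≤ continuation, so V_d = 11.3538
Node 0 (S = 130): continuation = e^(−0.03)·[0.1463·0.0000 + 0.8537·11.3538] = 9.4065; exercise value = 0.0000 ≤ continuation, so V_0 = 9.4065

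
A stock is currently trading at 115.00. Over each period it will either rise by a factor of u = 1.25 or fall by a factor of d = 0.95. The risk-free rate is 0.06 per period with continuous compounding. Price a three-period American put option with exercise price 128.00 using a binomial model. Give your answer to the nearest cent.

Risk-neutral probability p = (e^0.06 − 0.95)/(1.25 − 0.95) = 0.1118/0.3000 = 0.3728
Terminal stock prices: S_uuu = 224.6, S_uud = 170.7, S_udd = 129.7, S_ddd = 98.6
Terminal payoffs (K − S): max(-96.61, 0) = 0, max(-42.7, 0) = 0, max(-1.734, 0) = 0, max(29.4, 0) = 29.4
Node uu (S = 179.7): continuation = e^(−0.06)·[0.3728·0.0000 + 0.6272·0.0000] = 0.0000; exercise value = 0.0000 ≤ continuation, so V_uu = 0.0000
Node ud (S = 136.6): continuation = e^(−0.06)·[0.3728·0.0000 + 0.6272·0.0000] = 0.0000; exercise value = 0.0000 ≤ continuation, so V_ud = 0.0000
Node dd (S = 103.8): continuation = e^(−0.06)·[0.3728·0.0000 + 0.6272·29.4019] = 17.3673; exercise value = 24.2125 > continuation, so V_dd = 24.2125 (exercise)
Node u (S = 143.8): continuation = e^(−0.06)·[0.3728·0.0000 + 0.6272·0.0000] = 0.0000; exercise value = 0.0000 ≤ continuation, so V_u = 0.0000
Node d (S = 109.2): continuation = e^(−0.06)·[0.3728·0.0000 + 0.6272·24.2125] = 14.3020; exercise value = 18.7500 > continuation, so V_d = 18.7500 (exercise)
Node 0 (S = 115): continuation = e^(−0.06)·[0.3728·0.0000 + 0.6272·18.7500] = 11.0754; exercise value = 13.0000 > continuation, so V_0 = 13.0000 (exercise)

13.00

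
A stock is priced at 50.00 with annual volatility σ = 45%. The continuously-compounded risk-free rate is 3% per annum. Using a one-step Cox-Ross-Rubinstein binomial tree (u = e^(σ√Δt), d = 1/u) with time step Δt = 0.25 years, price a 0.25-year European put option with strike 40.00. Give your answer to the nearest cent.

0.04

CRR parameters: u = e^(σ√Δt) = e^(0.45·√0.25) = 1.2523, d = 1/u = 0.7985
Per-period rate: rΔt = 0.03·0.25 = 0.0075, so R = e^0.0075 = 1.0075
Risk-neutral probability p = (e^0.0075 − 0.7985)/(1.2523 − 0.7985) = 0.2090/0.4538 = 0.4606
Terminal stock prices: S_u = 62.62, S_d = 39.93
Terminal payoffs (K − S): max(-22.62, 0) = 0, max(0.07419, 0) = 0.07419
Node 0 (S = 50): V_0 = e^(−0.0075)·[0.4606·0.0000 + 0.5394·0.0742] = 0.0397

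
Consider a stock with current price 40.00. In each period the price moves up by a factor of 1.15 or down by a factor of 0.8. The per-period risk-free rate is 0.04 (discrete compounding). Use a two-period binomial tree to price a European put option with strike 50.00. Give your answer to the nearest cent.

Risk-neutral probability p = (1 + 0.04 − 0.8)/(1.15 − 0.8) = 0.2400/0.3500 = 0.6857
Terminal stock prices: S_uu = 52.9, S_ud = 36.8, S_dd = 25.6
Terminal payoffs (K − S): max(-2.9, 0) = 0, max(13.2, 0) = 13.2, max(24.4, 0) = 24.4
Node u (S = 46): V_u = 1/1.04·[0.6857·0.0000 + 0.3143·13.2000] = 3.9890
Node d (S = 32): V_d = 1/1.04·[0.6857·13.2000 + 0.3143·24.4000] = 16.0769
Node 0 (S = 40): V_0 = 1/1.04·[0.6857·3.9890 + 0.3143·16.0769] = 7.4885

7.49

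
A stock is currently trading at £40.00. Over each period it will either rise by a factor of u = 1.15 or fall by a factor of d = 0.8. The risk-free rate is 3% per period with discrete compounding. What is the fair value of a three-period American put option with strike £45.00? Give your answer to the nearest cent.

Risk-neutral probability p = (1 + 0.03 − 0.8)/(1.15 − 0.8) = 0.2300/0.3500 = 0.6571
Terminal stock prices: S_uuu = 60.83, S_uud = 42.32, S_udd = 29.44, S_ddd = 20.48
Terminal payoffs (K − S): max(-15.83, 0) = 0, max(2.68, 0) = 2.68, max(15.56, 0) = 15.56, max(24.52, 0) = 24.52
Node uu (S = 52.9): continuation = 1/1.03·[0.6571·0.0000 + 0.3429·2.6800] = 0.8921; exercise value = 0.0000 ≤ continuation, so V_uu = 0.8921
Node ud (S = 36.8): continuation = 1/1.03·[0.6571·2.6800 + 0.3429·15.5600] = 6.8893; exercise value = 8.2000 > continuation, so V_ud = 8.2000 (exercise)
Node dd (S = 25.6): continuation = 1/1.03·[0.6571·15.5600 + 0.3429·24.5200] = 18.0893; exercise value = 19.4000 > continuation, so V_dd = 19.4000 (exercise)
Node u (S = 46): continuation = 1/1.03·[0.6571·0.8921 + 0.3429·8.2000] = 3.2987; exercise value = 0.0000 ≤ continuation, so V_u = 3.2987
Node d (S = 32): continuation = 1/1.03·[0.6571·8.2000 + 0.3429·19.4000] = 11.6893; exercise value = 13.0000 > continuation, so V_d = 13.0000 (exercise)
Node 0 (S = 40): continuation = 1/1.03·[0.6571·3.2987 + 0.3429·13.0000] = 6.4319; exercise value = 5.0000 ≤ continuation, so V_0 = 6.4319

£6.43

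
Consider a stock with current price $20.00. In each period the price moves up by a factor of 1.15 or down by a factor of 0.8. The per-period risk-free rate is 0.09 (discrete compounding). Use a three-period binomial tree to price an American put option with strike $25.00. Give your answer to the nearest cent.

$5.00

Risk-neutral probability p = (1 + 0.09 − 0.8)/(1.15 − 0.8) = 0.2900/0.3500 = 0.8286
Terminal stock prices: S_uuu = 30.42, S_uud = 21.16, S_udd = 14.72, S_ddd = 10.24
Terminal payoffs (K − S): max(-5.417, 0) = 0, max(3.84, 0) = 3.84, max(10.28, 0) = 10.28, max(14.76, 0) = 14.76
Node uu (S = 26.45): continuation = 1/1.09·[0.8286·0.0000 + 0.1714·3.8400] = 0.6039; exercise value = 0.0000 ≤ continuation, so V_uu = 0.6039
Node ud (S = 18.4): continuation = 1/1.09·[0.8286·3.8400 + 0.1714·10.2800] = 4.5358; exercise value = 6.6000 > continuation, so V_ud = 6.6000 (exercise)
Node dd (S = 12.8): continuation = 1/1.09·[0.8286·10.2800 + 0.1714·14.7600] = 10.1358; exercise value = 12.2000 > continuation, so V_dd = 12.2000 (exercise)
Node u (S = 23): continuation = 1/1.09·[0.8286·0.6039 + 0.1714·6.6000] = 1.4971; exercise value = 2.0000 > continuation, so V_u = 2.0000 (exercise)
Node d (S = 16): continuation = 1/1.09·[0.8286·6.6000 + 0.1714·12.2000] = 6.9358; exercise value = 9.0000 > continuation, so V_d = 9.0000 (exercise)
Node 0 (S = 20): continuation = 1/1.09·[0.8286·2.0000 + 0.1714·9.0000] = 2.9358; exercise value = 5.0000 > continuation, so V_0 = 5.0000 (exercise)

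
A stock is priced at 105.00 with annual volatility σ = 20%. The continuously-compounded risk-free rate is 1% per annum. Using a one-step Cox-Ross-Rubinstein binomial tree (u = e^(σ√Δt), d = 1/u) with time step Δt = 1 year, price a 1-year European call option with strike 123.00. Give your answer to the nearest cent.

2.47

CRR parameters: u = e^(σ√Δt) = e^(0.2·√1) = 1.2214, d = 1/u = 0.8187
Per-period rate: rΔt = 0.01·1 = 0.01, so R = e^0.01 = 1.0101
Risk-neutral probability p = (e^0.01 − 0.8187)/(1.2214 − 0.8187) = 0.1913/0.4027 = 0.4751
Terminal stock prices: S_u = 128.2, S_d = 85.97
Terminal payoffs (S − K): max(5.247, 0) = 5.247, max(-37.03, 0) = 0
Node 0 (S = 105): V_0 = e^(−0.01)·[0.4751·5.2473 + 0.5249·0.0000] = 2.4683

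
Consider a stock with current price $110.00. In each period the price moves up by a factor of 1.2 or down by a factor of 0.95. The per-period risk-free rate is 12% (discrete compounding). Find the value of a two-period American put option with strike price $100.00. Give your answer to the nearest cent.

Risk-neutral probability p = (1 + 0.12 − 0.95)/(1.2 − 0.95) = 0.1700/0.2500 = 0.6800
Terminal stock prices: S_uu = 158.4, S_ud = 125.4, S_dd = 99.27
Terminal payoffs (K − S): max(-58.4, 0) = 0, max(-25.4, 0) = 0, max(0.725, 0) = 0.725
Node u (S = 132): continuation = 1/1.12·[0.6800·0.0000 + 0.3200·0.0000] = 0.0000; exercise value = 0.0000 ≤ continuation, so V_u = 0.0000
Node d (S = 104.5): continuation = 1/1.12·[0.6800·0.0000 + 0.3200·0.7250] = 0.2071; exercise value = 0.0000 ≤ continuation, so V_d = 0.2071
Node 0 (S = 110): continuation = 1/1.12·[0.6800·0.0000 + 0.3200·0.2071] = 0.0592; exercise value = 0.0000 ≤ continuation, so V_0 = 0.0592

$0.06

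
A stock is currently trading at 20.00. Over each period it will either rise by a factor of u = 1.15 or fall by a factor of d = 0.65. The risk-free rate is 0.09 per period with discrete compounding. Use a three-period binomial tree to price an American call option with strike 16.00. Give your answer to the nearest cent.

Risk-neutral probability p = (1 + 0.09 − 0.65)/(1.15 − 0.65) = 0.4400/0.5000 = 0.8800
Terminal stock prices: S_uuu = 30.42, S_uud = 17.19, S_udd = 9.718, S_ddd = 5.492
Terminal payoffs (S − K): max(14.42, 0) = 14.42, max(1.192, 0) = 1.192, max(-6.282, 0) = 0, max(-10.51, 0) = 0
Node uu (S = 26.45): continuation = 1/1.09·[0.8800·14.4175 + 0.1200·1.1925] = 11.7711; exercise value = 10.4500 ≤ continuation, so V_uu = 11.7711
Node ud (S = 14.95): continuation = 1/1.09·[0.8800·1.1925 + 0.1200·0.0000] = 0.9628; exercise value = 0.0000 ≤ continuation, so V_ud = 0.9628
Node dd (S = 8.45): continuation = 1/1.09·[0.8800·0.0000 + 0.1200·0.0000] = 0.0000; exercise value = 0.0000 ≤ continuation, so V_dd = 0.0000
Node u (S = 23): continuation = 1/1.09·[0.8800·11.7711 + 0.1200·0.9628] = 9.6093; exercise value = 7.0000 ≤ continuation, so V_u = 9.6093
Node d (S = 13): continuation = 1/1.09·[0.8800·0.9628 + 0.1200·0.0000] = 0.7773; exercise value = 0.0000 ≤ continuation, so V_d = 0.7773
Node 0 (S = 20): continuation = 1/1.09·[0.8800·9.6093 + 0.1200·0.7773] = 7.8435; exercise value = 4.0000 ≤ continuation, so V_0 = 7.8435

7.84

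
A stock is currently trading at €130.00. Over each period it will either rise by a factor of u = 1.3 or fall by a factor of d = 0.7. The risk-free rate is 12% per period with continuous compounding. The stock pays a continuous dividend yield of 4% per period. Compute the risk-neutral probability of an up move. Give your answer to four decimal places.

p = 0.6388

Per-period risk-free factor R = e^0.12 = 1.1275; dividend-adjusted growth = e^(0.12−0.04) = 1.0833.
Risk-neutral probability p = (1.0833 − 0.7)/(1.3 − 0.7) = 0.3833/0.6000 = 0.6388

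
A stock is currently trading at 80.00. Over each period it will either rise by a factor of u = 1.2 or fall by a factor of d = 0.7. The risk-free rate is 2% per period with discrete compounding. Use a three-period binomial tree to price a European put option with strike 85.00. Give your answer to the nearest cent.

Risk-neutral probability p = (1 + 0.02 − 0.7)/(1.2 − 0.7) = 0.3200/0.5000 = 0.6400
Terminal stock prices: S_uuu = 138.2, S_uud = 80.64, S_udd = 47.04, S_ddd = 27.44
Terminal payoffs (K − S): max(-53.24, 0) = 0, max(4.36, 0) = 4.36, max(37.96, 0) = 37.96, max(57.56, 0) = 57.56
Node uu (S = 115.2): V_uu = 1/1.02·[0.6400·0.0000 + 0.3600·4.3600] = 1.5388
Node ud (S = 67.2): V_ud = 1/1.02·[0.6400·4.3600 + 0.3600·37.9600] = 16.1333
Node dd (S = 39.2): V_dd = 1/1.02·[0.6400·37.9600 + 0.3600·57.5600] = 44.1333
Node u (S = 96): V_u = 1/1.02·[0.6400·1.5388 + 0.3600·16.1333] = 6.6597
Node d (S = 56): V_d = 1/1.02·[0.6400·16.1333 + 0.3600·44.1333] = 25.6993
Node 0 (S = 80): V_0 = 1/1.02·[0.6400·6.6597 + 0.3600·25.6993] = 13.2490

13.25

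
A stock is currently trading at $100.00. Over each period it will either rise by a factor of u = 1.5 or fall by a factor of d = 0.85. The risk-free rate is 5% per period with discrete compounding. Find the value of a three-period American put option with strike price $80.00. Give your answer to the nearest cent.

$5.33

Risk-neutral probability p = (1 + 0.05 − 0.85)/(1.5 − 0.85) = 0.2000/0.6500 = 0.3077
Terminal stock prices: S_uuu = 337.5, S_uud = 191.2, S_udd = 108.4, S_ddd = 61.41
Terminal payoffs (K − S): max(-257.5, 0) = 0, max(-111.2, 0) = 0, max(-28.37, 0) = 0, max(18.59, 0) = 18.59
Node uu (S = 225): continuation = 1/1.05·[0.3077·0.0000 + 0.6923·0.0000] = 0.0000; exercise value = 0.0000 ≤ continuation, so V_uu = 0.0000
Node ud (S = 127.5): continuation = 1/1.05·[0.3077·0.0000 + 0.6923·0.0000] = 0.0000; exercise value = 0.0000 ≤ continuation, so V_ud = 0.0000
Node dd (S = 72.25): continuation = 1/1.05·[0.3077·0.0000 + 0.6923·18.5875] = 12.2555; exercise value = 7.7500 ≤ continuation, so V_dd = 12.2555
Node u (S = 150): continuation = 1/1.05·[0.3077·0.0000 + 0.6923·0.0000] = 0.0000; exercise value = 0.0000 ≤ continuation, so V_u = 0.0000
Node d (S = 85): continuation = 1/1.05·[0.3077·0.0000 + 0.6923·12.2555] = 8.0805; exercise value = 0.0000 ≤ continuation, so V_d = 8.0805
Node 0 (S = 100): continuation = 1/1.05·[0.3077·0.0000 + 0.6923·8.0805] = 5.3278; exercise value = 0.0000 ≤ continuation, so V_0 = 5.3278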